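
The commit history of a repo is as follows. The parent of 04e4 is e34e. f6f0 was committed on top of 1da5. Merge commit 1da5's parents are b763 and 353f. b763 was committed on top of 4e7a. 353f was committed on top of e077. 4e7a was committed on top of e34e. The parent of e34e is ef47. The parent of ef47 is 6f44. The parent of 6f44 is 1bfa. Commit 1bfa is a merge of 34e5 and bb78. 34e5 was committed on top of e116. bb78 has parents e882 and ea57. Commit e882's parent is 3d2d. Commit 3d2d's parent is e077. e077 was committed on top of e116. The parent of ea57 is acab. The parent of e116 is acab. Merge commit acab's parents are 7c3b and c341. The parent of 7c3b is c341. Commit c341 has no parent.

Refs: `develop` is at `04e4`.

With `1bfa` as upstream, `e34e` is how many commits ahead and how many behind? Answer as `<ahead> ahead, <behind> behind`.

3 ahead, 0 behind

Reachable from e34e: {1bfa, 34e5, 3d2d, 6f44, 7c3b, acab, bb78, c341, e077, e116, e34e, e882, ea57, ef47}.
Reachable from 1bfa: {1bfa, 34e5, 3d2d, 7c3b, acab, bb78, c341, e077, e116, e882, ea57}.
Only in e34e's history (ahead): {6f44, e34e, ef47} — 3.
Only in 1bfa's history (behind): {} — 0.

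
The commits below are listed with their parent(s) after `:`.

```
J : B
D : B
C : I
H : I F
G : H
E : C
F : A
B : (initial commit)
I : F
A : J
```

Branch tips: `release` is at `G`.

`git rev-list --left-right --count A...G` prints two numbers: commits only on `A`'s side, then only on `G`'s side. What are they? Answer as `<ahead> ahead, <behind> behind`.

Reachable from A: {A, B, J}.
Reachable from G: {A, B, F, G, H, I, J}.
Only in A's history (ahead): {} — 0.
Only in G's history (behind): {F, G, H, I} — 4.

0 ahead, 4 behind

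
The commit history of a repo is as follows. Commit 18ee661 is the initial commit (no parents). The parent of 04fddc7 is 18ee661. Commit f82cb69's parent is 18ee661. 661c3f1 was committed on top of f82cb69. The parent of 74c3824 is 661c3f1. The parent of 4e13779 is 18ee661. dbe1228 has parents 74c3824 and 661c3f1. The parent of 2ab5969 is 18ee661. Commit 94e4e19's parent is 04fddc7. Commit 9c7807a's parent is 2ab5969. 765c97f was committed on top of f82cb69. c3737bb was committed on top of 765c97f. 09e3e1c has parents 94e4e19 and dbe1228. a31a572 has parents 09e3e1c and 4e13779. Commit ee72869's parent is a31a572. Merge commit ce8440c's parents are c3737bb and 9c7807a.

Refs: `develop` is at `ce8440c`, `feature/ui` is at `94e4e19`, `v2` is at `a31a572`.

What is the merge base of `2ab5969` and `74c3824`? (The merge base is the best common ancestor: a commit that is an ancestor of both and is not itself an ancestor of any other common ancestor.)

18ee661

Ancestors of 2ab5969: {18ee661, 2ab5969}.
Ancestors of 74c3824: {18ee661, 661c3f1, 74c3824, f82cb69}.
Common ancestors: {18ee661}.
The only common ancestor is 18ee661, so it is the merge base.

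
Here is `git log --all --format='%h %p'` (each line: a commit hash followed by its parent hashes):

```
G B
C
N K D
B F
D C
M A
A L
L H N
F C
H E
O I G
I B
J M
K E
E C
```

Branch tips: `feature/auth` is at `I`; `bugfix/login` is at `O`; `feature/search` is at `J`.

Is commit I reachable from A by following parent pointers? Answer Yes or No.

No

Ancestors of A: {A, C, D, E, H, K, L, N}.
I is not in that set, so it is not an ancestor of A.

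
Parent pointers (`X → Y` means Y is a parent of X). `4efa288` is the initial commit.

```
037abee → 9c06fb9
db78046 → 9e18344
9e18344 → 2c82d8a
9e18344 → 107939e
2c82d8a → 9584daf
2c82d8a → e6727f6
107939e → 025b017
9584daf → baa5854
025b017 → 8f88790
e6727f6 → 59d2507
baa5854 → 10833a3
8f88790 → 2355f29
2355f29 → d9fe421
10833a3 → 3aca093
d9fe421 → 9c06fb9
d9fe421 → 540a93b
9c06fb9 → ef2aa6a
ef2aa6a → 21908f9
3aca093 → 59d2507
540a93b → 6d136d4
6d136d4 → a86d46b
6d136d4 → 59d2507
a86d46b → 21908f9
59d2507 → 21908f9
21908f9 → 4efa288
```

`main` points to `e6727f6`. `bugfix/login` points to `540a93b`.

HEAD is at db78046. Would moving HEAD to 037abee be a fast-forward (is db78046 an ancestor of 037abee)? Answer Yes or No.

A fast-forward from db78046 to 037abee is possible iff db78046 is an ancestor of 037abee.
Ancestors of 037abee: {037abee, 21908f9, 4efa288, 9c06fb9, ef2aa6a}.
db78046 is not among them, so fast-forward is not possible.

No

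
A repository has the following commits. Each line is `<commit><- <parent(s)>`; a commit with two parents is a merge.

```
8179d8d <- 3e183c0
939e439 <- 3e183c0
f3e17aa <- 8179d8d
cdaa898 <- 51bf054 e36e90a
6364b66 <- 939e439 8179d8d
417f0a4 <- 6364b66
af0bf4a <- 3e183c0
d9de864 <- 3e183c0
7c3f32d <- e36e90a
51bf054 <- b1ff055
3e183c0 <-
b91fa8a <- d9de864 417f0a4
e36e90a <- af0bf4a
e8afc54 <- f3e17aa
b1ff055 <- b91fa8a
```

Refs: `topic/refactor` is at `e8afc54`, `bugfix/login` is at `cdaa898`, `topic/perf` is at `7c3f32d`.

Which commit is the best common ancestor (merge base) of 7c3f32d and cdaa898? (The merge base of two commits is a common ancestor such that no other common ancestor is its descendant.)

Ancestors of 7c3f32d: {3e183c0, 7c3f32d, af0bf4a, e36e90a}.
Ancestors of cdaa898: {3e183c0, 417f0a4, 51bf054, 6364b66, 8179d8d, 939e439, af0bf4a, b1ff055, b91fa8a, cdaa898, d9de864, e36e90a}.
Common ancestors: {3e183c0, af0bf4a, e36e90a}.
Among these, e36e90a is not an ancestor of any other common ancestor — it is the merge base.

e36e90a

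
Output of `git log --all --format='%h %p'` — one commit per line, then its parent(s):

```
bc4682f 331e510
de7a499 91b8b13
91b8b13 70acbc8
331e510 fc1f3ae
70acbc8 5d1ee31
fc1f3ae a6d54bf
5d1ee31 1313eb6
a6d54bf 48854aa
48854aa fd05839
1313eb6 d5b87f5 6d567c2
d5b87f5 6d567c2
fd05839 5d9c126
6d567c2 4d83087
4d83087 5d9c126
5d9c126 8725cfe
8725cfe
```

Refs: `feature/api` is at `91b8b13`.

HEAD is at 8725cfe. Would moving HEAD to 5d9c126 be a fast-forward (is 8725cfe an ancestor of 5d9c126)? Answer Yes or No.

Yes

A fast-forward from 8725cfe to 5d9c126 is possible iff 8725cfe is an ancestor of 5d9c126.
Ancestors of 5d9c126: {5d9c126, 8725cfe}.
8725cfe is among them, so fast-forward is possible.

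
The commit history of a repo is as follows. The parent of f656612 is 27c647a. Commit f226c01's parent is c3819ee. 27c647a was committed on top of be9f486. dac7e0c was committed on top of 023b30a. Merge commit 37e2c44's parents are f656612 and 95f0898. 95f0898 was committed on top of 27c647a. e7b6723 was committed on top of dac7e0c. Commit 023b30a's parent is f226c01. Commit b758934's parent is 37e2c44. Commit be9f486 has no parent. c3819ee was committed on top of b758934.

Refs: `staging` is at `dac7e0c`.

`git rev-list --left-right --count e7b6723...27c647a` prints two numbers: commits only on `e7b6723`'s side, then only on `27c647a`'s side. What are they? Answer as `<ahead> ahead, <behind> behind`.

Reachable from e7b6723: {023b30a, 27c647a, 37e2c44, 95f0898, b758934, be9f486, c3819ee, dac7e0c, e7b6723, f226c01, f656612}.
Reachable from 27c647a: {27c647a, be9f486}.
Only in e7b6723's history (ahead): {023b30a, 37e2c44, 95f0898, b758934, c3819ee, dac7e0c, e7b6723, f226c01, f656612} — 9.
Only in 27c647a's history (behind): {} — 0.

9 ahead, 0 behind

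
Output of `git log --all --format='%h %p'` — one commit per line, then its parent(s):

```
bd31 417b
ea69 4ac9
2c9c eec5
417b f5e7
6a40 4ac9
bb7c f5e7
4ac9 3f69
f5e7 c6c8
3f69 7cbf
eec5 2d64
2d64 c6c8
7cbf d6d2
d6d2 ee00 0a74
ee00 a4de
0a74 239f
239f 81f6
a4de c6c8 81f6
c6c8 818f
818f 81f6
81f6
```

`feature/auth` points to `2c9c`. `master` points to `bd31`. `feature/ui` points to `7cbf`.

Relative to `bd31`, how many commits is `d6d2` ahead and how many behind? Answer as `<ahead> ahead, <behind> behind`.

Reachable from d6d2: {0a74, 239f, 818f, 81f6, a4de, c6c8, d6d2, ee00}.
Reachable from bd31: {417b, 818f, 81f6, bd31, c6c8, f5e7}.
Only in d6d2's history (ahead): {0a74, 239f, a4de, d6d2, ee00} — 5.
Only in bd31's history (behind): {417b, bd31, f5e7} — 3.

5 ahead, 3 behind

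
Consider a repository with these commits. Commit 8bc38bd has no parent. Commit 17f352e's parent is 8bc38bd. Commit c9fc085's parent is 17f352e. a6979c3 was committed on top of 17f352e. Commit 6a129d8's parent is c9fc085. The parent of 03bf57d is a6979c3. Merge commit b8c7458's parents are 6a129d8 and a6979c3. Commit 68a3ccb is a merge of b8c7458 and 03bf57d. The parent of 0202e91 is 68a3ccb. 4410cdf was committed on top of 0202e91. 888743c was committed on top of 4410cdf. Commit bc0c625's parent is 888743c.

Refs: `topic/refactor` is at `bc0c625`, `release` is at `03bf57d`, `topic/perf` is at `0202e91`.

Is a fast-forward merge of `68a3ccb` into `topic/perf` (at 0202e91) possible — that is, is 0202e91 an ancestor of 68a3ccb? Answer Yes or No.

No

A fast-forward from 0202e91 to 68a3ccb is possible iff 0202e91 is an ancestor of 68a3ccb.
Ancestors of 68a3ccb: {03bf57d, 17f352e, 68a3ccb, 6a129d8, 8bc38bd, a6979c3, b8c7458, c9fc085}.
0202e91 is not among them, so fast-forward is not possible.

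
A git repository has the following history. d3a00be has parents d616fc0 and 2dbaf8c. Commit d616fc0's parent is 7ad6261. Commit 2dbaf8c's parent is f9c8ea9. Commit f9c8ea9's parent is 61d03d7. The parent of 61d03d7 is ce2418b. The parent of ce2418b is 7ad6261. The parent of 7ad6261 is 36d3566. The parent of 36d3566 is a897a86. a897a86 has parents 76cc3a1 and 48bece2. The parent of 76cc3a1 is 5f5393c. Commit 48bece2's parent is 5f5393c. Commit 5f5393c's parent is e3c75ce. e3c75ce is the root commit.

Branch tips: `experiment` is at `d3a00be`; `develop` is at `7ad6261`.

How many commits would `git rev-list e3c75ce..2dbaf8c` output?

Reachable from 2dbaf8c: {2dbaf8c, 36d3566, 48bece2, 5f5393c, 61d03d7, 76cc3a1, 7ad6261, a897a86, ce2418b, e3c75ce, f9c8ea9}.
Reachable from e3c75ce: {e3c75ce}.
In 2dbaf8c's history but not e3c75ce's: {2dbaf8c, 36d3566, 48bece2, 5f5393c, 61d03d7, 76cc3a1, 7ad6261, a897a86, ce2418b, f9c8ea9} — 10 commits.

10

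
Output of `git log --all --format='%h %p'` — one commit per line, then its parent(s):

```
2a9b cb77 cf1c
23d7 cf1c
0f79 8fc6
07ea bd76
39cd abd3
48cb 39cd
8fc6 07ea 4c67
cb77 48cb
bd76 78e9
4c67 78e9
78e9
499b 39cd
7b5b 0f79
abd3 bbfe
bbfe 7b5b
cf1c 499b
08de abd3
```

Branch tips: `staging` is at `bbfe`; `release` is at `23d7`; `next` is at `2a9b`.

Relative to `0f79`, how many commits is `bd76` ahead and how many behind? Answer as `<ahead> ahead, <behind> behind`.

0 ahead, 4 behind

Reachable from bd76: {78e9, bd76}.
Reachable from 0f79: {07ea, 0f79, 4c67, 78e9, 8fc6, bd76}.
Only in bd76's history (ahead): {} — 0.
Only in 0f79's history (behind): {07ea, 0f79, 4c67, 8fc6} — 4.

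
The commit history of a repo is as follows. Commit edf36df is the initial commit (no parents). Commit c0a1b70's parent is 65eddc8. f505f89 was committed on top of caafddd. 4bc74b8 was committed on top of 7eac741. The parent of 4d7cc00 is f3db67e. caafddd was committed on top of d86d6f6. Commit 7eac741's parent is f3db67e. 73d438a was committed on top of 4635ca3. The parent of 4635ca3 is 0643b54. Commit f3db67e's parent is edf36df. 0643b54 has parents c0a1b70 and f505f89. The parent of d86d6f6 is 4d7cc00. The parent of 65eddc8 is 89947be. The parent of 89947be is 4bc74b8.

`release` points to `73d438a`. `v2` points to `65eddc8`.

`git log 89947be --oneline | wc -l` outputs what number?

Walking parent pointers from 89947be: reachable set = {4bc74b8, 7eac741, 89947be, edf36df, f3db67e}.
That is 5 commits.

5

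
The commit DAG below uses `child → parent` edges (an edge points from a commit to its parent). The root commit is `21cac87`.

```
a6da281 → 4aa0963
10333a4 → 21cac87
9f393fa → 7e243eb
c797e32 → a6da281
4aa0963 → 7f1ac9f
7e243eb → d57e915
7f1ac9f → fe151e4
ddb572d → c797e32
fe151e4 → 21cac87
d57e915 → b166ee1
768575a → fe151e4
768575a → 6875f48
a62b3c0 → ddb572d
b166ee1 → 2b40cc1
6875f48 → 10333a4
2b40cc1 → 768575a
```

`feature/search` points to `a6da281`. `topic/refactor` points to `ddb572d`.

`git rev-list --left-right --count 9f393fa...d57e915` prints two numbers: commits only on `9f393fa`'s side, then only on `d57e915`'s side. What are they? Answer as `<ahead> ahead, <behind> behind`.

Reachable from 9f393fa: {10333a4, 21cac87, 2b40cc1, 6875f48, 768575a, 7e243eb, 9f393fa, b166ee1, d57e915, fe151e4}.
Reachable from d57e915: {10333a4, 21cac87, 2b40cc1, 6875f48, 768575a, b166ee1, d57e915, fe151e4}.
Only in 9f393fa's history (ahead): {7e243eb, 9f393fa} — 2.
Only in d57e915's history (behind): {} — 0.

2 ahead, 0 behind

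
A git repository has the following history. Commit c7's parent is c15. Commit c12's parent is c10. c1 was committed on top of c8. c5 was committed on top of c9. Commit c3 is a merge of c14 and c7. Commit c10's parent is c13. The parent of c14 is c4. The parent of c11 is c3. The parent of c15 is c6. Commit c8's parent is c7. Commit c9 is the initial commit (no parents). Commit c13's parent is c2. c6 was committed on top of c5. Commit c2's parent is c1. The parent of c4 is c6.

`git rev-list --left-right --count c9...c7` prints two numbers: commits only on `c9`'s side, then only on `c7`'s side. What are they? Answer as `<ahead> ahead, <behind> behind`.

Reachable from c9: {c9}.
Reachable from c7: {c15, c5, c6, c7, c9}.
Only in c9's history (ahead): {} — 0.
Only in c7's history (behind): {c15, c5, c6, c7} — 4.

0 ahead, 4 behind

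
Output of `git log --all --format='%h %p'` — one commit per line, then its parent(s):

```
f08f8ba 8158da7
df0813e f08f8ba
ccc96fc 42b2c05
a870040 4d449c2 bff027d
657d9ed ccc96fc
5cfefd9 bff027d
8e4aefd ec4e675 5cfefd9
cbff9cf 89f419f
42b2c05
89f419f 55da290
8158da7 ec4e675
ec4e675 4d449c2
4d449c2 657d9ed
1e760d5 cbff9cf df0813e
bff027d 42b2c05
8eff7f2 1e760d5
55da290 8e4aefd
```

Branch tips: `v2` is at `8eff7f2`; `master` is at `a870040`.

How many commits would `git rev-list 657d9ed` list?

3

Walking parent pointers from 657d9ed: reachable set = {42b2c05, 657d9ed, ccc96fc}.
That is 3 commits.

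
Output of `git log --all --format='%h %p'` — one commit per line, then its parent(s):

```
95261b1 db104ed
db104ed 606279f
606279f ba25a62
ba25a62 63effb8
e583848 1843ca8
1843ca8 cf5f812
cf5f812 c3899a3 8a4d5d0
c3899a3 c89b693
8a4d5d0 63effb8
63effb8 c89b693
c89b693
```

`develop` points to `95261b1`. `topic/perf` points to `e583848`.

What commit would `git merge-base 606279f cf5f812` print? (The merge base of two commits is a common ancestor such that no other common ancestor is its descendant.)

63effb8

Ancestors of 606279f: {606279f, 63effb8, ba25a62, c89b693}.
Ancestors of cf5f812: {63effb8, 8a4d5d0, c3899a3, c89b693, cf5f812}.
Common ancestors: {63effb8, c89b693}.
Among these, 63effb8 is not an ancestor of any other common ancestor — it is the merge base.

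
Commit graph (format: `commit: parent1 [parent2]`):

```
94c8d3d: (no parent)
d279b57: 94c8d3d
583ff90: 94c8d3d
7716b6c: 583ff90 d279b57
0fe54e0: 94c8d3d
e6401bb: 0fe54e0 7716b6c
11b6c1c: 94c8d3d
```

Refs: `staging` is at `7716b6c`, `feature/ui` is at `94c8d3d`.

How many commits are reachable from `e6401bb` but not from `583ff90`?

Reachable from e6401bb: {0fe54e0, 583ff90, 7716b6c, 94c8d3d, d279b57, e6401bb}.
Reachable from 583ff90: {583ff90, 94c8d3d}.
In e6401bb's history but not 583ff90's: {0fe54e0, 7716b6c, d279b57, e6401bb} — 4 commits.

4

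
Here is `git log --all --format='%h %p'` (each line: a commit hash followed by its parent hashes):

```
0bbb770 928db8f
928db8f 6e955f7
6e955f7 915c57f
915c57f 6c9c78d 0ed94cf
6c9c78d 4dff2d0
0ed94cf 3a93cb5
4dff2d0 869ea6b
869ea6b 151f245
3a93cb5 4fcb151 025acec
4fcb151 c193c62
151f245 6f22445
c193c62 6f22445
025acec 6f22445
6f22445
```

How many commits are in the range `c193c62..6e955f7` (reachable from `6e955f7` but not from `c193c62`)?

Reachable from 6e955f7: {025acec, 0ed94cf, 151f245, 3a93cb5, 4dff2d0, 4fcb151, 6c9c78d, 6e955f7, 6f22445, 869ea6b, 915c57f, c193c62}.
Reachable from c193c62: {6f22445, c193c62}.
In 6e955f7's history but not c193c62's: {025acec, 0ed94cf, 151f245, 3a93cb5, 4dff2d0, 4fcb151, 6c9c78d, 6e955f7, 869ea6b, 915c57f} — 10 commits.

10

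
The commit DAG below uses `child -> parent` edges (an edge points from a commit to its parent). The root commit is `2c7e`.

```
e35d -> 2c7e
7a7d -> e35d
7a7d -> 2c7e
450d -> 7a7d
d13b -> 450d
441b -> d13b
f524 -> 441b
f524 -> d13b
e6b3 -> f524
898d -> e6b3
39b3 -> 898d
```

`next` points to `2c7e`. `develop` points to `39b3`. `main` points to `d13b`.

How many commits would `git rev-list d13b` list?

Walking parent pointers from d13b: reachable set = {2c7e, 450d, 7a7d, d13b, e35d}.
That is 5 commits.

5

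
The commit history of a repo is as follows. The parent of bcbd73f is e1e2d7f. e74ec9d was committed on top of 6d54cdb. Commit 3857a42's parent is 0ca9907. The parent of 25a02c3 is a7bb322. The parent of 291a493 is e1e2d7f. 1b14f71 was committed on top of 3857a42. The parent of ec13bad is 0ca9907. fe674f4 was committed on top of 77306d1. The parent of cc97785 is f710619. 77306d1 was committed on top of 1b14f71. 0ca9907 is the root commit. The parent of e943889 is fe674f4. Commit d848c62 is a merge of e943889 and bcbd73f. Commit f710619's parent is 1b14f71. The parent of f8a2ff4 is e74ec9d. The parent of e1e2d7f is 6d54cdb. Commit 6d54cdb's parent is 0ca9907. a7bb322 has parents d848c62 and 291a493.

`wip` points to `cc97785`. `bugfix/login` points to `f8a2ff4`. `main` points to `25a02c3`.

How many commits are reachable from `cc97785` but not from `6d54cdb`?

Reachable from cc97785: {0ca9907, 1b14f71, 3857a42, cc97785, f710619}.
Reachable from 6d54cdb: {0ca9907, 6d54cdb}.
In cc97785's history but not 6d54cdb's: {1b14f71, 3857a42, cc97785, f710619} — 4 commits.

4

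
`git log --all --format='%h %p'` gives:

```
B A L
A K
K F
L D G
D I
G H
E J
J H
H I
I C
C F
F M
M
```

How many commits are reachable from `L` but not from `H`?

Reachable from L: {C, D, F, G, H, I, L, M}.
Reachable from H: {C, F, H, I, M}.
In L's history but not H's: {D, G, L} — 3 commits.

3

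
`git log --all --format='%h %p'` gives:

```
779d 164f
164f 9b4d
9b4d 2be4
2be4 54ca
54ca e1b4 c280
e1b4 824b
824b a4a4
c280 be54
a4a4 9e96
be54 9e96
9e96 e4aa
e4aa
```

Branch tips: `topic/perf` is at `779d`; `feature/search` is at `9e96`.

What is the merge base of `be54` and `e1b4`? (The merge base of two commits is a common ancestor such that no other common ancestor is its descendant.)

Ancestors of be54: {9e96, be54, e4aa}.
Ancestors of e1b4: {824b, 9e96, a4a4, e1b4, e4aa}.
Common ancestors: {9e96, e4aa}.
Among these, 9e96 is not an ancestor of any other common ancestor — it is the merge base.

9e96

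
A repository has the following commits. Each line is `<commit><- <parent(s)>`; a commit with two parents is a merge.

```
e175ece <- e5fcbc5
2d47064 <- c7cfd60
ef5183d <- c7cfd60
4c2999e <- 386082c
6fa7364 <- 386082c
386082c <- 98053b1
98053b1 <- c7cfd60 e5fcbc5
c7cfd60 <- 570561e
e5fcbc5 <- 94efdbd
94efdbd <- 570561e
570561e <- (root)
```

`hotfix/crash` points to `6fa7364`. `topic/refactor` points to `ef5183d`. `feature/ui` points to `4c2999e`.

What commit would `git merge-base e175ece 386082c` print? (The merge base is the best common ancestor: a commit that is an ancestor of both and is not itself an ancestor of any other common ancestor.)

Ancestors of e175ece: {570561e, 94efdbd, e175ece, e5fcbc5}.
Ancestors of 386082c: {386082c, 570561e, 94efdbd, 98053b1, c7cfd60, e5fcbc5}.
Common ancestors: {570561e, 94efdbd, e5fcbc5}.
Among these, e5fcbc5 is not an ancestor of any other common ancestor — it is the merge base.

e5fcbc5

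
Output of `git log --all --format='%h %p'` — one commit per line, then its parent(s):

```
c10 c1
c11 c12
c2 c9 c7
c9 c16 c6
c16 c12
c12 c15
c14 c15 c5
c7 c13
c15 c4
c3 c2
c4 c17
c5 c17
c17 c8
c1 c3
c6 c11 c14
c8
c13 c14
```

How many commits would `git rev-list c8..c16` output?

5

Reachable from c16: {c12, c15, c16, c17, c4, c8}.
Reachable from c8: {c8}.
In c16's history but not c8's: {c12, c15, c16, c17, c4} — 5 commits.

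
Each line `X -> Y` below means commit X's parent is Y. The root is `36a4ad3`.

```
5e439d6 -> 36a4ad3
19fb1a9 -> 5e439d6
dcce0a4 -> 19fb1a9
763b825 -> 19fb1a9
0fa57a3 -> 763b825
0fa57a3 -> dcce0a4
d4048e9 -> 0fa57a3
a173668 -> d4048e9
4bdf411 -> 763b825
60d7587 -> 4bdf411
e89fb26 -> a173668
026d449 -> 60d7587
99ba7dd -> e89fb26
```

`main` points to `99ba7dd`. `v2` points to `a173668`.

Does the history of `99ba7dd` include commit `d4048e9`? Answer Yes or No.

Ancestors of 99ba7dd (commits reachable by following parents): {0fa57a3, 19fb1a9, 36a4ad3, 5e439d6, 763b825, 99ba7dd, a173668, d4048e9, dcce0a4, e89fb26}.
d4048e9 is in that set, so it is an ancestor of 99ba7dd.

Yes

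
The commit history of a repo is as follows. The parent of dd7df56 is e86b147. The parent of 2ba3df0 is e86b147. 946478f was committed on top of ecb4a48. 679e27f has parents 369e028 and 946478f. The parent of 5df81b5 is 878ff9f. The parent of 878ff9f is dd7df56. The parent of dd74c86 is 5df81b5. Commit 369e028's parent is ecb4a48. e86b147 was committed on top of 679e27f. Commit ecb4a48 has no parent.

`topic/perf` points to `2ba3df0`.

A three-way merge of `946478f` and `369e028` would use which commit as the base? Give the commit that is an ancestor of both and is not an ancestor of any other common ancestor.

Ancestors of 946478f: {946478f, ecb4a48}.
Ancestors of 369e028: {369e028, ecb4a48}.
Common ancestors: {ecb4a48}.
The only common ancestor is ecb4a48, so it is the merge base.

ecb4a48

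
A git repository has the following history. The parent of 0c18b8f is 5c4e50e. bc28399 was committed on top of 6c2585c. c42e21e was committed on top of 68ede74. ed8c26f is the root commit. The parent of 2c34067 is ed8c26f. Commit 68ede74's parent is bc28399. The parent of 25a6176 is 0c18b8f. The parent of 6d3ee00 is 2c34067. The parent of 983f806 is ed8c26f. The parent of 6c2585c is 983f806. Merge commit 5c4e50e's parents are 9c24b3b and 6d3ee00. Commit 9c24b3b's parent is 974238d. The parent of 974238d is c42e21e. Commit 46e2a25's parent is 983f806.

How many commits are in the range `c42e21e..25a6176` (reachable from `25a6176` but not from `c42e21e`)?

7

Reachable from 25a6176: {0c18b8f, 25a6176, 2c34067, 5c4e50e, 68ede74, 6c2585c, 6d3ee00, 974238d, 983f806, 9c24b3b, bc28399, c42e21e, ed8c26f}.
Reachable from c42e21e: {68ede74, 6c2585c, 983f806, bc28399, c42e21e, ed8c26f}.
In 25a6176's history but not c42e21e's: {0c18b8f, 25a6176, 2c34067, 5c4e50e, 6d3ee00, 974238d, 9c24b3b} — 7 commits.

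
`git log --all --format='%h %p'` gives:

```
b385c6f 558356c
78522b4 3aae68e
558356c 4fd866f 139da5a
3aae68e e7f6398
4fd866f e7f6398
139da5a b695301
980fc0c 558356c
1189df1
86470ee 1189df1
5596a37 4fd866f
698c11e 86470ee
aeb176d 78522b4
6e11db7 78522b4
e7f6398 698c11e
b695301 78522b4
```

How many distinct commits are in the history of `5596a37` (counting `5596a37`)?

6

Walking parent pointers from 5596a37: reachable set = {1189df1, 4fd866f, 5596a37, 698c11e, 86470ee, e7f6398}.
That is 6 commits.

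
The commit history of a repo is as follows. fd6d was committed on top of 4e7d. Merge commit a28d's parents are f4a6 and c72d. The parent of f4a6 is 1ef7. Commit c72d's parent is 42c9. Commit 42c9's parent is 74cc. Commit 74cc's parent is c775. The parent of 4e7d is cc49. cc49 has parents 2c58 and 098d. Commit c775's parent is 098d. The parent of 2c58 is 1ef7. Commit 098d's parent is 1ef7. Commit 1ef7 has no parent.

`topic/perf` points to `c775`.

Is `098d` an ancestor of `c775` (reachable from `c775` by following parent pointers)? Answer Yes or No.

Yes

Ancestors of c775 (commits reachable by following parents): {098d, 1ef7, c775}.
098d is in that set, so it is an ancestor of c775.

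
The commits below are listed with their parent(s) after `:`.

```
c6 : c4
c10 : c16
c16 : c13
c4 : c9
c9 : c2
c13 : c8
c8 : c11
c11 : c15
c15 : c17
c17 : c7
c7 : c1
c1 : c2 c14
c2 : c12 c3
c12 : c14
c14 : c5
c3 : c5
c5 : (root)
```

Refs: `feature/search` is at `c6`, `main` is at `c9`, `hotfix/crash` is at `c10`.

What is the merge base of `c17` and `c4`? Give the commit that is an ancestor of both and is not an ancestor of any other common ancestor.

c2

Ancestors of c17: {c1, c12, c14, c17, c2, c3, c5, c7}.
Ancestors of c4: {c12, c14, c2, c3, c4, c5, c9}.
Common ancestors: {c12, c14, c2, c3, c5}.
Among these, c2 is not an ancestor of any other common ancestor — it is the merge base.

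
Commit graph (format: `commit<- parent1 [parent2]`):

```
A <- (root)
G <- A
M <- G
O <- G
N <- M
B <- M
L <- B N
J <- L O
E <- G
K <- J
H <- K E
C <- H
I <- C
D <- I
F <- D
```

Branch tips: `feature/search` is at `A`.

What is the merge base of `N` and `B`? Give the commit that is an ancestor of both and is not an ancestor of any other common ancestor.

Ancestors of N: {A, G, M, N}.
Ancestors of B: {A, B, G, M}.
Common ancestors: {A, G, M}.
Among these, M is not an ancestor of any other common ancestor — it is the merge base.

M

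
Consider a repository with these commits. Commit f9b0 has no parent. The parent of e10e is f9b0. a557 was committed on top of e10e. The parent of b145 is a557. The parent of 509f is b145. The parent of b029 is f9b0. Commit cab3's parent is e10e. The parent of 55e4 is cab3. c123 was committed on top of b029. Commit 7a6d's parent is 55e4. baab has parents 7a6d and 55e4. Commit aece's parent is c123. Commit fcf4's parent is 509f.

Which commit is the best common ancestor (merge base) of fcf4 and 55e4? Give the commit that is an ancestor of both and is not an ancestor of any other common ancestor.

Ancestors of fcf4: {509f, a557, b145, e10e, f9b0, fcf4}.
Ancestors of 55e4: {55e4, cab3, e10e, f9b0}.
Common ancestors: {e10e, f9b0}.
Among these, e10e is not an ancestor of any other common ancestor — it is the merge base.

e10e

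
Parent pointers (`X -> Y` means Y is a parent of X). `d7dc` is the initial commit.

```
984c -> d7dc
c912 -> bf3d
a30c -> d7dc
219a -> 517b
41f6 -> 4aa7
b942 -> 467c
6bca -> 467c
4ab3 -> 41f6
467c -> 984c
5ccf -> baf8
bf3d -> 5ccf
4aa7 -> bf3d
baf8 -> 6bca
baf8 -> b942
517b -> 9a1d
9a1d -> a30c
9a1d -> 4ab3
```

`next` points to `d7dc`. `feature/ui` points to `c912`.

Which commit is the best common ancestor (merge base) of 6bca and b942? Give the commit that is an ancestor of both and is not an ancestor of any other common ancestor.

Ancestors of 6bca: {467c, 6bca, 984c, d7dc}.
Ancestors of b942: {467c, 984c, b942, d7dc}.
Common ancestors: {467c, 984c, d7dc}.
Among these, 467c is not an ancestor of any other common ancestor — it is the merge base.

467c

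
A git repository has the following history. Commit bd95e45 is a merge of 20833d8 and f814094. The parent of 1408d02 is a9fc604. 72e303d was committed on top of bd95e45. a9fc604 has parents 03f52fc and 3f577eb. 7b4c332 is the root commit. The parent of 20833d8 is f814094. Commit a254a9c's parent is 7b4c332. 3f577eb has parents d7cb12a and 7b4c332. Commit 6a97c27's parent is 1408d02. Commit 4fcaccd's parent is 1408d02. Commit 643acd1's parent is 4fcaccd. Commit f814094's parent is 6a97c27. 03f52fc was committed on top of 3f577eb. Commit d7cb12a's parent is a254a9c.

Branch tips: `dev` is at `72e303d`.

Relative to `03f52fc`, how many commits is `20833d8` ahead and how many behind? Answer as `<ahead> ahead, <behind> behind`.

5 ahead, 0 behind

Reachable from 20833d8: {03f52fc, 1408d02, 20833d8, 3f577eb, 6a97c27, 7b4c332, a254a9c, a9fc604, d7cb12a, f814094}.
Reachable from 03f52fc: {03f52fc, 3f577eb, 7b4c332, a254a9c, d7cb12a}.
Only in 20833d8's history (ahead): {1408d02, 20833d8, 6a97c27, a9fc604, f814094} — 5.
Only in 03f52fc's history (behind): {} — 0.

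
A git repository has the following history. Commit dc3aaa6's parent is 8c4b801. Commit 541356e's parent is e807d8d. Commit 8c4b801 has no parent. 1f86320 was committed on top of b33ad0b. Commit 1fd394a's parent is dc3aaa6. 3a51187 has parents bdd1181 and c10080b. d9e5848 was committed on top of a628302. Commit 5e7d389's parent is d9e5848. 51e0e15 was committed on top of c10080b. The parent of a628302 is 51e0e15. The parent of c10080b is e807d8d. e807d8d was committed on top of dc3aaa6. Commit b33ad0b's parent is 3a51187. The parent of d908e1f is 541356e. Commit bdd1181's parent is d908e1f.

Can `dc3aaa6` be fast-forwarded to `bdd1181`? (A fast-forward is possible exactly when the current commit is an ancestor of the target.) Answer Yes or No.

Yes

A fast-forward from dc3aaa6 to bdd1181 is possible iff dc3aaa6 is an ancestor of bdd1181.
Ancestors of bdd1181: {541356e, 8c4b801, bdd1181, d908e1f, dc3aaa6, e807d8d}.
dc3aaa6 is among them, so fast-forward is possible.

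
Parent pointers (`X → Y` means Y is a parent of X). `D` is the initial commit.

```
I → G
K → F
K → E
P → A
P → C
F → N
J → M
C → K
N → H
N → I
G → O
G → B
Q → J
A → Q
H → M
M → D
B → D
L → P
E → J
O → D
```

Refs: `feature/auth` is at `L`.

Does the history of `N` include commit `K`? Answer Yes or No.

Ancestors of N: {B, D, G, H, I, M, N, O}.
K is not in that set, so it is not an ancestor of N.

No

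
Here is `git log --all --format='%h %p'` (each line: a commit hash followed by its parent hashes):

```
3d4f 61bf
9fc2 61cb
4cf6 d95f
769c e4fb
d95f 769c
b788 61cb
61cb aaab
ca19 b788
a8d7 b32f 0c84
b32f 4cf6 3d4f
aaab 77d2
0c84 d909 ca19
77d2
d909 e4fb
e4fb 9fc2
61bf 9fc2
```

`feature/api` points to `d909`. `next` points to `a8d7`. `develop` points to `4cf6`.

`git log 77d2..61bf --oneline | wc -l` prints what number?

Reachable from 61bf: {61bf, 61cb, 77d2, 9fc2, aaab}.
Reachable from 77d2: {77d2}.
In 61bf's history but not 77d2's: {61bf, 61cb, 9fc2, aaab} — 4 commits.

4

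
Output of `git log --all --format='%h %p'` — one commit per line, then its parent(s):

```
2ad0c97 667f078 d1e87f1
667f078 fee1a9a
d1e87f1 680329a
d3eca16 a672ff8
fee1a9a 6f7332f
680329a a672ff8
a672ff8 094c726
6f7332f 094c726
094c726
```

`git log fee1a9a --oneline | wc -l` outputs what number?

3

Walking parent pointers from fee1a9a: reachable set = {094c726, 6f7332f, fee1a9a}.
That is 3 commits.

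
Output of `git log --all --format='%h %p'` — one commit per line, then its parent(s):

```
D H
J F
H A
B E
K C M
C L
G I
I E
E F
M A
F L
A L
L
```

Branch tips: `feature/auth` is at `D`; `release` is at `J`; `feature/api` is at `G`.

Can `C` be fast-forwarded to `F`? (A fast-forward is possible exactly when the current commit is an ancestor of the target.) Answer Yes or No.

No

A fast-forward from C to F is possible iff C is an ancestor of F.
Ancestors of F: {F, L}.
C is not among them, so fast-forward is not possible.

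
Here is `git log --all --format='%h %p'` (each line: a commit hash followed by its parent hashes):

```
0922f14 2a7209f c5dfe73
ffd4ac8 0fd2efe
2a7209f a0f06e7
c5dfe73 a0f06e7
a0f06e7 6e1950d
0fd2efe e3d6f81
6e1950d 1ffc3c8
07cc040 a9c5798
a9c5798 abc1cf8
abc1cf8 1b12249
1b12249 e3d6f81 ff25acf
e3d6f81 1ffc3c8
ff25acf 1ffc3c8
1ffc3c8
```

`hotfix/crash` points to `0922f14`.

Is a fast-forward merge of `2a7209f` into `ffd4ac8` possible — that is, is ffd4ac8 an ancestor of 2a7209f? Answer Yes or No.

A fast-forward from ffd4ac8 to 2a7209f is possible iff ffd4ac8 is an ancestor of 2a7209f.
Ancestors of 2a7209f: {1ffc3c8, 2a7209f, 6e1950d, a0f06e7}.
ffd4ac8 is not among them, so fast-forward is not possible.

No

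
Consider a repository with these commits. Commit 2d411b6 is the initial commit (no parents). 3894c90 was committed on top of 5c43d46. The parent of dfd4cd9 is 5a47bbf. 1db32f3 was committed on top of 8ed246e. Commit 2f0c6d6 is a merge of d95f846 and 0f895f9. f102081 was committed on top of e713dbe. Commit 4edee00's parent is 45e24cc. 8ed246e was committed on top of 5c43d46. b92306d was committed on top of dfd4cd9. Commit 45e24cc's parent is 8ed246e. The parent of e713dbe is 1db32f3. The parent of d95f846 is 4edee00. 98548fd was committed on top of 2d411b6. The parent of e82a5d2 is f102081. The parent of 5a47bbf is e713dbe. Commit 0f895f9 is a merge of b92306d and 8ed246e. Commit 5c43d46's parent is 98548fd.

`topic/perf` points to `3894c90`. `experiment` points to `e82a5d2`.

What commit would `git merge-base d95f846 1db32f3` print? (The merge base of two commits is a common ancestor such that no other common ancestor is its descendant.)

Ancestors of d95f846: {2d411b6, 45e24cc, 4edee00, 5c43d46, 8ed246e, 98548fd, d95f846}.
Ancestors of 1db32f3: {1db32f3, 2d411b6, 5c43d46, 8ed246e, 98548fd}.
Common ancestors: {2d411b6, 5c43d46, 8ed246e, 98548fd}.
Among these, 8ed246e is not an ancestor of any other common ancestor — it is the merge base.

8ed246e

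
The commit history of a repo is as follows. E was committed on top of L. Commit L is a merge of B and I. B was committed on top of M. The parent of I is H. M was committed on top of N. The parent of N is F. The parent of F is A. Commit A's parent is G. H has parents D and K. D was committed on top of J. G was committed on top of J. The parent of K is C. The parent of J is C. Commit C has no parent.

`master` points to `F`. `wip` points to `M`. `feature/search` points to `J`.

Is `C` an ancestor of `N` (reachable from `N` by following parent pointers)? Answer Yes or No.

Yes

Ancestors of N (commits reachable by following parents): {A, C, F, G, J, N}.
C is in that set, so it is an ancestor of N.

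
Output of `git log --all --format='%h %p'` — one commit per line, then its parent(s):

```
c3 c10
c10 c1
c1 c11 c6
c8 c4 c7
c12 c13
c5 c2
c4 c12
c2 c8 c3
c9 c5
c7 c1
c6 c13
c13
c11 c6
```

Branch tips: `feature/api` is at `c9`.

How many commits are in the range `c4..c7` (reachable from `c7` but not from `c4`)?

Reachable from c7: {c1, c11, c13, c6, c7}.
Reachable from c4: {c12, c13, c4}.
In c7's history but not c4's: {c1, c11, c6, c7} — 4 commits.

4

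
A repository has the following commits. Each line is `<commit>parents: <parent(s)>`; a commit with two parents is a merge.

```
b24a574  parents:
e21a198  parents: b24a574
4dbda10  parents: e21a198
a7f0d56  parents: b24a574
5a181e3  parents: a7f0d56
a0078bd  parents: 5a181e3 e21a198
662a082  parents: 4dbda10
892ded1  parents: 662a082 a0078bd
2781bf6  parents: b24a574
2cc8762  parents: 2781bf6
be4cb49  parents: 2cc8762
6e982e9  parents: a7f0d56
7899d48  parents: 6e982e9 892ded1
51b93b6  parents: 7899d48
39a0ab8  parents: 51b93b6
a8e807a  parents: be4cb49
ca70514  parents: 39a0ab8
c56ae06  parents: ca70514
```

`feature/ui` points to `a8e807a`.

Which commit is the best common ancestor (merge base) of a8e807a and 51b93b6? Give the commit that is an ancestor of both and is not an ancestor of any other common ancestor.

b24a574

Ancestors of a8e807a: {2781bf6, 2cc8762, a8e807a, b24a574, be4cb49}.
Ancestors of 51b93b6: {4dbda10, 51b93b6, 5a181e3, 662a082, 6e982e9, 7899d48, 892ded1, a0078bd, a7f0d56, b24a574, e21a198}.
Common ancestors: {b24a574}.
The only common ancestor is b24a574, so it is the merge base.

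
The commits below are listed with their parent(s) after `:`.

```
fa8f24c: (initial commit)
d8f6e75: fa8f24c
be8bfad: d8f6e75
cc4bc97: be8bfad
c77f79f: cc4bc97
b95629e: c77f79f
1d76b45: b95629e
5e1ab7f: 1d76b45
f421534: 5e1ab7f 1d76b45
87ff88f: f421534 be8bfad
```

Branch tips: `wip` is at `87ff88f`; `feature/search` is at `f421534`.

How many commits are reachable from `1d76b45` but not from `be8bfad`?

4

Reachable from 1d76b45: {1d76b45, b95629e, be8bfad, c77f79f, cc4bc97, d8f6e75, fa8f24c}.
Reachable from be8bfad: {be8bfad, d8f6e75, fa8f24c}.
In 1d76b45's history but not be8bfad's: {1d76b45, b95629e, c77f79f, cc4bc97} — 4 commits.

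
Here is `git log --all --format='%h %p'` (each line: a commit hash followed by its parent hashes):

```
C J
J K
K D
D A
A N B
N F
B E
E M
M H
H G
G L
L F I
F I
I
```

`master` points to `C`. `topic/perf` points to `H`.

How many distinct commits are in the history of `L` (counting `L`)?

3

Walking parent pointers from L: reachable set = {F, I, L}.
That is 3 commits.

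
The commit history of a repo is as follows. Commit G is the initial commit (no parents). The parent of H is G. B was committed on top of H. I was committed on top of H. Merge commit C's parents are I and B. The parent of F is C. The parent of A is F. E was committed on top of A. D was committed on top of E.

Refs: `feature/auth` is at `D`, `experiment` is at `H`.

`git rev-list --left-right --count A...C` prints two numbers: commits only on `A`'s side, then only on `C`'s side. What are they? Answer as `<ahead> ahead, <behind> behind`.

2 ahead, 0 behind

Reachable from A: {A, B, C, F, G, H, I}.
Reachable from C: {B, C, G, H, I}.
Only in A's history (ahead): {A, F} — 2.
Only in C's history (behind): {} — 0.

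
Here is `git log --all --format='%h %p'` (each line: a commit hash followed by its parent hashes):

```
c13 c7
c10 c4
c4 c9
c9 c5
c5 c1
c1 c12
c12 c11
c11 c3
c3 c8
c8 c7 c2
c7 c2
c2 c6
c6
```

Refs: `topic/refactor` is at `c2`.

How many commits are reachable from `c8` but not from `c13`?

Reachable from c8: {c2, c6, c7, c8}.
Reachable from c13: {c13, c2, c6, c7}.
In c8's history but not c13's: {c8} — 1 commit.

1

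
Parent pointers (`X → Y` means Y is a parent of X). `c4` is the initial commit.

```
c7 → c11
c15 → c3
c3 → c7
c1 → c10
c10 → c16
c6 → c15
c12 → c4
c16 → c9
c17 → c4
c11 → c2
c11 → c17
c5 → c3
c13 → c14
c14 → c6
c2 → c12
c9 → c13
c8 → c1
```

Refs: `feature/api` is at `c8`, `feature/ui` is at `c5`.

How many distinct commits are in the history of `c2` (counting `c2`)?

Walking parent pointers from c2: reachable set = {c12, c2, c4}.
That is 3 commits.

3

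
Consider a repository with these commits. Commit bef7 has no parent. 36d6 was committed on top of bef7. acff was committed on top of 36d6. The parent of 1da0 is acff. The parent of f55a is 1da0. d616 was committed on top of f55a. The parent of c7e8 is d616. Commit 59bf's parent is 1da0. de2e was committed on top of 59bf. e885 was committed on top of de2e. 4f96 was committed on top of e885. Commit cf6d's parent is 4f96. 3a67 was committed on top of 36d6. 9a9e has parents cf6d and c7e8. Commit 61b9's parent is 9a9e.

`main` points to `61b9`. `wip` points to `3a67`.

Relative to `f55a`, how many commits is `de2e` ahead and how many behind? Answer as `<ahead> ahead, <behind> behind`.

Reachable from de2e: {1da0, 36d6, 59bf, acff, bef7, de2e}.
Reachable from f55a: {1da0, 36d6, acff, bef7, f55a}.
Only in de2e's history (ahead): {59bf, de2e} — 2.
Only in f55a's history (behind): {f55a} — 1.

2 ahead, 1 behind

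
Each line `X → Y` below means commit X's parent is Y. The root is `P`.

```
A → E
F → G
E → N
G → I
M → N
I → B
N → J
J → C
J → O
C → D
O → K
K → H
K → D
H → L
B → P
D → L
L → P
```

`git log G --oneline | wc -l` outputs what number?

4

Walking parent pointers from G: reachable set = {B, G, I, P}.
That is 4 commits.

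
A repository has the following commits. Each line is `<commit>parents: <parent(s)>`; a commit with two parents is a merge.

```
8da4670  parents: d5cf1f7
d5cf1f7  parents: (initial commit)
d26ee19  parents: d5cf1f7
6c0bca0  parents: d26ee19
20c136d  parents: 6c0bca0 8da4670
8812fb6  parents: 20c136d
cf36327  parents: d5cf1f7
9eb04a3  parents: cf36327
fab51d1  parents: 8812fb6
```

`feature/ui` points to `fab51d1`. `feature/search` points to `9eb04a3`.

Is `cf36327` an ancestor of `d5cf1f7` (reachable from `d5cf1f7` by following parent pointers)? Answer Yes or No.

Ancestors of d5cf1f7: {d5cf1f7}.
cf36327 is not in that set, so it is not an ancestor of d5cf1f7.

No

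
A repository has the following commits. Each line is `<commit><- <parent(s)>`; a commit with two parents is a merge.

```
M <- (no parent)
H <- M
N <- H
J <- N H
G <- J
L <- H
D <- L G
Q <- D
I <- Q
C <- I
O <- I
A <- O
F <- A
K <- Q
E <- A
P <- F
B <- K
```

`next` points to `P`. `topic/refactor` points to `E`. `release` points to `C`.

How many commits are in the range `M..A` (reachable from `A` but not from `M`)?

10

Reachable from A: {A, D, G, H, I, J, L, M, N, O, Q}.
Reachable from M: {M}.
In A's history but not M's: {A, D, G, H, I, J, L, N, O, Q} — 10 commits.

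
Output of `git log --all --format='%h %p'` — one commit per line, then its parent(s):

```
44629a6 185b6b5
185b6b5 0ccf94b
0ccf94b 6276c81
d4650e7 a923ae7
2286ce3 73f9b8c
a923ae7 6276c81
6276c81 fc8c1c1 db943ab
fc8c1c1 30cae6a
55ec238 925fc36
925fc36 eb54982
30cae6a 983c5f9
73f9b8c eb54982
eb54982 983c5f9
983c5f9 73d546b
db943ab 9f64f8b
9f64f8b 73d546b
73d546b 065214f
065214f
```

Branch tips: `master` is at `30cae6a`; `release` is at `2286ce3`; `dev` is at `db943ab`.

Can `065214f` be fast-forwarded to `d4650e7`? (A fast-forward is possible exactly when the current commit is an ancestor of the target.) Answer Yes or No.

Yes

A fast-forward from 065214f to d4650e7 is possible iff 065214f is an ancestor of d4650e7.
Ancestors of d4650e7: {065214f, 30cae6a, 6276c81, 73d546b, 983c5f9, 9f64f8b, a923ae7, d4650e7, db943ab, fc8c1c1}.
065214f is among them, so fast-forward is possible.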